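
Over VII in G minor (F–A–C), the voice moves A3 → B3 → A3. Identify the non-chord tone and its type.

B3 is a neighbor tone.

The harmony at that moment is F major triad (F, A, C); B3 is not a chord tone.
It is approached by step up from A3 and left by step down to A3.
Step away and step back to the same note — a neighbor tone (upper neighbor).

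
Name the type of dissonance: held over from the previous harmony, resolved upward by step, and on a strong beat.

Retardation.

Approach: by preparation — the pitch is first a chord tone, then held (tied or repeated) while the harmony changes under it. Departure: up by step. Metric position: strong.
A prepared dissonance that resolves upward by step — a retardation. (The same figure resolving downward would be a suspension.)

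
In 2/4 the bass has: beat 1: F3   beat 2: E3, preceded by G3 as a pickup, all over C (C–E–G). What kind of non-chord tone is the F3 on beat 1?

Passing tone.

The harmony at that moment is C major triad (C, E, G); F3 is not a chord tone.
It is approached by step down from G3 and left by step down to E3.
Step in, step out in the same direction — a passing tone.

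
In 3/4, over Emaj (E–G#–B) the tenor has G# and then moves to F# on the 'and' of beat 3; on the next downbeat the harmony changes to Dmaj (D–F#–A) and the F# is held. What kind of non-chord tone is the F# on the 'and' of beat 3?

The harmony at that moment is E major triad (E, G#, B); F# is not a chord tone.
It is approached by step down from G# and then sustained as the same pitch into the next harmony.
Arriving early and becoming a chord tone when the harmony changes — an anticipation.

Anticipation.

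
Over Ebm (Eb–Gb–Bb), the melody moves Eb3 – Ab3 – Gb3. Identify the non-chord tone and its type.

The harmony at that moment is Eb minor triad (Eb, Gb, Bb); Ab3 is not a chord tone.
It is approached by leap up from Eb3 and left by step down to Gb3.
Leap in, step out — an appoggiatura.

Ab3 is an appoggiatura.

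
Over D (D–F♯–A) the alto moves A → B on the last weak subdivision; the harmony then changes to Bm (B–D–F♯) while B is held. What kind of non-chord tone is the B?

B is an anticipation.

The harmony at that moment is D major triad (D, F♯, A); B is not a chord tone.
It is approached by step up from A and then sustained as the same pitch into the next harmony.
Arriving early and becoming a chord tone when the harmony changes — an anticipation.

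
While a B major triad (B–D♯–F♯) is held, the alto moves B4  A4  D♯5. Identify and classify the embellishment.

The harmony at that moment is B major triad (B, D♯, F♯); A4 is not a chord tone.
It is approached by step down from B4 and left by leap up to D♯5.
Step in, leap out — an escape tone.

A4 is an escape tone.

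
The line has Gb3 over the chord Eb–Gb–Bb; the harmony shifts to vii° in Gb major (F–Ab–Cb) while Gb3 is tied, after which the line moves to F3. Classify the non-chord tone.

The harmony at that moment is F diminished triad (F, Ab, Cb); Gb3 is not a chord tone.
It is held over (the same pitch as the preceding Gb3) and left by step down to F3.
Held over from the previous chord and resolving down by step — a suspension.

Gb3 is a suspension.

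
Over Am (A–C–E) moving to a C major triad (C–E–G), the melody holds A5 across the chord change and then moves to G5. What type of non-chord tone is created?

The harmony at that moment is C major triad (C, E, G); A5 is not a chord tone.
It is held over (the same pitch as the preceding A5) and left by step down to G5.
Held over from the previous chord and resolving down by step — a suspension.

A5 is a suspension.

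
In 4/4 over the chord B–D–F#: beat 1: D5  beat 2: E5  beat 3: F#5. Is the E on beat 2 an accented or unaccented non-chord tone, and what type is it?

Unaccented passing tone.

The harmony at that moment is B minor triad (B, D, F#); E5 is not a chord tone.
It is approached by step up from D5 and left by step up to F#5.
Step in, step out in the same direction — a passing tone.
It falls on a weak beat, so it is unaccented.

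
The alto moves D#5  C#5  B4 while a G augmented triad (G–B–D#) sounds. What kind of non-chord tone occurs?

The harmony at that moment is G augmented triad (G, B, D#); C#5 is not a chord tone.
It is approached by step down from D#5 and left by step down to B4.
Step in, step out in the same direction — a passing tone.

C#5 is a passing tone.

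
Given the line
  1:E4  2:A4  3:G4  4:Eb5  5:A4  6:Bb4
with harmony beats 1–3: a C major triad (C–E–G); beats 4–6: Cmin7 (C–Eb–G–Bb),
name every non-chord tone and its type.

The harmony at that moment is C major triad (C, E, G); A4 is not a chord tone.
It is approached by leap up from E4 and left by step down to G4.
Leap in, step out — an appoggiatura.
The harmony at that moment is C minor seventh chord (C, Eb, G, Bb); A4 is not a chord tone.
It is approached by leap down from Eb5 and left by step up to Bb4.
Leap in, step out — an appoggiatura.

A4 (beat 2) — appoggiatura; A4 (beat 5) — appoggiatura.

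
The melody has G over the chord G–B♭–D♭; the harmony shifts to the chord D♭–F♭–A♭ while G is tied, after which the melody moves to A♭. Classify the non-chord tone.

The harmony at that moment is D♭ minor triad (D♭, F♭, A♭); G is not a chord tone.
It is held over (the same pitch as the preceding G) and left by step up to A♭.
Held over from the previous chord and resolving up by step — a retardation.

G is a retardation.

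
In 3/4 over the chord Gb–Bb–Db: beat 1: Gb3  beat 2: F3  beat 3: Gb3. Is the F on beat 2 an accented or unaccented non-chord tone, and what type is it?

The harmony at that moment is Gb major triad (Gb, Bb, Db); F3 is not a chord tone.
It is approached by step down from Gb3 and left by step up to Gb3.
Step away and step back to the same note — a neighbor tone (lower neighbor).
It falls on a weak beat, so it is unaccented.

Unaccented neighbor tone.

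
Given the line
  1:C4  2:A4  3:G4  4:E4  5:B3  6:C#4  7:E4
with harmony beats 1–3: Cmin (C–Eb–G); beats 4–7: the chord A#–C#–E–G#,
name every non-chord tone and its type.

A4 (beat 2) — appoggiatura; B3 (beat 5) — appoggiatura.

The harmony at that moment is C minor triad (C, Eb, G); A4 is not a chord tone.
It is approached by leap up from C4 and left by step down to G4.
Leap in, step out — an appoggiatura.
The harmony at that moment is A# half-diminished seventh chord (A#, C#, E, G#); B3 is not a chord tone.
It is approached by leap down from E4 and left by step up to C#4.
Leap in, step out — an appoggiatura.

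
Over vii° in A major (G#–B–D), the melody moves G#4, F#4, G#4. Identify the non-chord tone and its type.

F#4 is a neighbor tone.

The harmony at that moment is G# diminished triad (G#, B, D); F#4 is not a chord tone.
It is approached by step down from G#4 and left by step up to G#4.
Step away and step back to the same note — a neighbor tone (lower neighbor).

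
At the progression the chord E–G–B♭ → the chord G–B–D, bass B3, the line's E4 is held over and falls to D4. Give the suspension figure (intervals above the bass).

4–3 suspension.

At the second chord the bass is B3. The suspended E4 lies a fourth above the bass; after resolving down by step to D4, the interval above the bass becomes a third.
Suspension figures are named by those two intervals: 4–3.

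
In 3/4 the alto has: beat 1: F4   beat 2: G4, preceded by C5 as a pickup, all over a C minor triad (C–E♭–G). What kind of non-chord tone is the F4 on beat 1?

The harmony at that moment is C minor triad (C, E♭, G); F4 is not a chord tone.
It is approached by leap down from C5 and left by step up to G4.
Leap in, step out, metrically accented — an appoggiatura.

Appoggiatura.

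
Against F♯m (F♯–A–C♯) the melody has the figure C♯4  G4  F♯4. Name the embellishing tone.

The harmony at that moment is F♯ minor triad (F♯, A, C♯); G4 is not a chord tone.
It is approached by leap up from C♯4 and left by step down to F♯4.
Leap in, step out — an appoggiatura.

G4 is an appoggiatura.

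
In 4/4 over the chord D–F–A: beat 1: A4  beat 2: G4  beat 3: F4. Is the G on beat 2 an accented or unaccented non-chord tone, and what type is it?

The harmony at that moment is D minor triad (D, F, A); G4 is not a chord tone.
It is approached by step down from A4 and left by step down to F4.
Step in, step out in the same direction — a passing tone.
It falls on a weak beat, so it is unaccented.

Unaccented passing tone.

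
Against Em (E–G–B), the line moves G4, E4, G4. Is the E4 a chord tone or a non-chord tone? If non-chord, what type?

Chord tone (the root of E minor triad).

E minor triad contains E, G, B; E is the root, so it is a chord tone.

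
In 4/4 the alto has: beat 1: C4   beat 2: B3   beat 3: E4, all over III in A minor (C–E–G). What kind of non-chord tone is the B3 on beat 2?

The harmony at that moment is C major triad (C, E, G); B3 is not a chord tone.
It is approached by step down from C4 and left by leap up to E4.
Step in, leap out, on a weak beat — an escape tone.

Escape tone.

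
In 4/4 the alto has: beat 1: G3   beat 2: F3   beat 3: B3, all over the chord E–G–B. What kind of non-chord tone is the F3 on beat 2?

Escape tone.

The harmony at that moment is E minor triad (E, G, B); F3 is not a chord tone.
It is approached by step down from G3 and left by leap up to B3.
Step in, leap out, on a weak beat — an escape tone.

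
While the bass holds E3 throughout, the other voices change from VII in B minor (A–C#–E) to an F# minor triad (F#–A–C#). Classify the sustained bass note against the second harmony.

Pedal tone (pedal point).

The harmony at that moment is F# minor triad (F#, A, C#); E3 is not a chord tone.
It is held over (the same pitch as the preceding E3) and then sustained as the same pitch into the next harmony.
Sustained through a change of harmony — a pedal tone.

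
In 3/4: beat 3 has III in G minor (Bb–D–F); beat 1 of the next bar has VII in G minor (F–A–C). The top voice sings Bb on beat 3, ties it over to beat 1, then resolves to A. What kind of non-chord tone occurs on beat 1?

Suspension.

The harmony at that moment is F major triad (F, A, C); Bb is not a chord tone.
It is held over (the same pitch as the preceding Bb) and left by step down to A.
Held over from the previous chord and resolving down by step — a suspension.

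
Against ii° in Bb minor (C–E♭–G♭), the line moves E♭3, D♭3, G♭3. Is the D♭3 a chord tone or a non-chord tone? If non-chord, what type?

The harmony at that moment is C diminished triad (C, E♭, G♭); D♭3 is not a chord tone.
It is approached by step down from E♭3 and left by leap up to G♭3.
Step in, leap out — an escape tone.

Non-chord tone — an escape tone.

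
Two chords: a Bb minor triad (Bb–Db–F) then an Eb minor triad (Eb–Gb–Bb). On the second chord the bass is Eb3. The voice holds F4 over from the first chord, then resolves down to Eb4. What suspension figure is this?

At the second chord the bass is Eb3. The suspended F4 lies a ninth above the bass; after resolving down by step to Eb4, the interval above the bass becomes an octave.
Suspension figures are named by those two intervals: 9–8.

9–8 suspension.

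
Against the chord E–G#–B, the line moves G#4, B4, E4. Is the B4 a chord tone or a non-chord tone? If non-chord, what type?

Chord tone (the fifth of E major triad).

E major triad contains E, G#, B; B is the fifth, so it is a chord tone.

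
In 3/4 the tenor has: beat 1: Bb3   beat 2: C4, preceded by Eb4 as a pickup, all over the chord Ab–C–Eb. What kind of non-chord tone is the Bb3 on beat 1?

The harmony at that moment is Ab major triad (Ab, C, Eb); Bb3 is not a chord tone.
It is approached by leap down from Eb4 and left by step up to C4.
Leap in, step out, metrically accented — an appoggiatura.

Appoggiatura.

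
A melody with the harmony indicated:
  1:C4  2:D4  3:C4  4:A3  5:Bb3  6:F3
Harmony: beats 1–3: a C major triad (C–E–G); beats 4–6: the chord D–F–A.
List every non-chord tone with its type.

The harmony at that moment is C major triad (C, E, G); D4 is not a chord tone.
It is approached by step up from C4 and left by step down to C4.
Step away and step back to the same note — a neighbor tone (upper neighbor).
The harmony at that moment is D minor triad (D, F, A); Bb3 is not a chord tone.
It is approached by step up from A3 and left by leap down to F3.
Step in, leap out — an escape tone.

D4 (beat 2) — neighbor tone; Bb3 (beat 5) — escape tone.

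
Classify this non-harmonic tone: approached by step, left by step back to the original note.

Neighbor tone.

Approach: by step. Departure: by step in the opposite direction, back to the starting pitch.
Stepwise on both sides but reversing to return to the same chord tone — a neighbor tone. (Had it continued onward in the same direction it would be a passing tone instead.)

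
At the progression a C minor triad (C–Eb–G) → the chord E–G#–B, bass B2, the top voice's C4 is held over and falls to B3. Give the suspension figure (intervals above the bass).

At the second chord the bass is B2. The suspended C4 lies a ninth above the bass; after resolving down by step to B3, the interval above the bass becomes an octave.
Suspension figures are named by those two intervals: 9–8.

9–8 suspension.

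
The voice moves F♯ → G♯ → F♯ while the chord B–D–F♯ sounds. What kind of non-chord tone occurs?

The harmony at that moment is B minor triad (B, D, F♯); G♯ is not a chord tone.
It is approached by step up from F♯ and left by step down to F♯.
Step away and step back to the same note — a neighbor tone (upper neighbor).

G♯ is a neighbor tone.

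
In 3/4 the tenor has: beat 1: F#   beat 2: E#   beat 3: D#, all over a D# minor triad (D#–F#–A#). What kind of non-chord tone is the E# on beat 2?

The harmony at that moment is D# minor triad (D#, F#, A#); E# is not a chord tone.
It is approached by step down from F# and left by step down to D#.
Step in, step out in the same direction — a passing tone.

Passing tone.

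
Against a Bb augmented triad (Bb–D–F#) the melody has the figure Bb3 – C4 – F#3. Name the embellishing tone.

C4 is an escape tone.

The harmony at that moment is Bb augmented triad (Bb, D, F#); C4 is not a chord tone.
It is approached by step up from Bb3 and left by leap down to F#3.
Step in, leap out — an escape tone.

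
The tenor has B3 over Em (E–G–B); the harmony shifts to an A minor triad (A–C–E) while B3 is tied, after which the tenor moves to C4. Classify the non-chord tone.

The harmony at that moment is A minor triad (A, C, E); B3 is not a chord tone.
It is held over (the same pitch as the preceding B3) and left by step up to C4.
Held over from the previous chord and resolving up by step — a retardation.

B3 is a retardation.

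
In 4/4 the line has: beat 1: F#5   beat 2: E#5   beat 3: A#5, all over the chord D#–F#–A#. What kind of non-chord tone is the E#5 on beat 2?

The harmony at that moment is D# minor triad (D#, F#, A#); E#5 is not a chord tone.
It is approached by step down from F#5 and left by leap up to A#5.
Step in, leap out, on a weak beat — an escape tone.

Escape tone.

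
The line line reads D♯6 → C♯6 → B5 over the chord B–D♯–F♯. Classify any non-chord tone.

The harmony at that moment is B major triad (B, D♯, F♯); C♯6 is not a chord tone.
It is approached by step down from D♯6 and left by step down to B5.
Step in, step out in the same direction — a passing tone.

C♯6 is a passing tone.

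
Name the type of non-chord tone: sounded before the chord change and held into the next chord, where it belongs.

Anticipation.

Approach: ahead of the chord change (typically by step), so it is dissonant against the current harmony. Departure: none — the same pitch is restated or held and is a chord tone of the new harmony.
Dissonant first, consonant once the harmony catches up: the note simply arrives early — an anticipation. (The reverse timing, consonant first and dissonant after the change, would be a suspension or retardation.)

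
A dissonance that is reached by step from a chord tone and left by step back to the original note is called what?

Approach: by step. Departure: by step in the opposite direction, back to the starting pitch.
Stepwise on both sides but reversing to return to the same chord tone — a neighbor tone. (Had it continued onward in the same direction it would be a passing tone instead.)

Neighbor tone.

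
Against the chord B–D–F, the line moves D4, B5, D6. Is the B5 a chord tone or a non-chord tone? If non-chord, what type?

Chord tone (the root of B diminished triad).

B diminished triad contains B, D, F; B is the root, so it is a chord tone.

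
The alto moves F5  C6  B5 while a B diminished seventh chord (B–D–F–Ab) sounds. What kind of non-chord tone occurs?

C6 is an appoggiatura.

The harmony at that moment is B diminished seventh chord (B, D, F, Ab); C6 is not a chord tone.
It is approached by leap up from F5 and left by step down to B5.
Leap in, step out — an appoggiatura.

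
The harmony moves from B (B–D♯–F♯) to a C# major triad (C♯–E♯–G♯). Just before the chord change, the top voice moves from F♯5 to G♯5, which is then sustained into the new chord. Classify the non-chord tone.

G♯5 is an anticipation.

The harmony at that moment is B major triad (B, D♯, F♯); G♯5 is not a chord tone.
It is approached by step up from F♯5 and then sustained as the same pitch into the next harmony.
Arriving early and becoming a chord tone when the harmony changes — an anticipation.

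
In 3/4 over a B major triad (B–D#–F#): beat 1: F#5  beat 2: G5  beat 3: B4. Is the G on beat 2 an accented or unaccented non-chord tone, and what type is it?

The harmony at that moment is B major triad (B, D#, F#); G5 is not a chord tone.
It is approached by step up from F#5 and left by leap down to B4.
Step in, leap out — an escape tone.
It falls on a weak beat, so it is unaccented.

Unaccented escape tone.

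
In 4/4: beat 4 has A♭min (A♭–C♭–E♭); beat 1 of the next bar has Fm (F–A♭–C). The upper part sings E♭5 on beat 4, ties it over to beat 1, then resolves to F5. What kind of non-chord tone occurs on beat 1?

The harmony at that moment is F minor triad (F, A♭, C); E♭5 is not a chord tone.
It is held over (the same pitch as the preceding E♭5) and left by step up to F5.
Held over from the previous chord and resolving up by step — a retardation.

Retardation.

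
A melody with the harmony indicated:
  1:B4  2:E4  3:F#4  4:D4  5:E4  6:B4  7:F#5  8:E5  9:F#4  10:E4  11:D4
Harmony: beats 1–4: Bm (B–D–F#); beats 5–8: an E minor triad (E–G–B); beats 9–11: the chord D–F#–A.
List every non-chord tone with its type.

The harmony at that moment is B minor triad (B, D, F#); E4 is not a chord tone.
It is approached by leap down from B4 and left by step up to F#4.
Leap in, step out — an appoggiatura.
The harmony at that moment is E minor triad (E, G, B); F#5 is not a chord tone.
It is approached by leap up from B4 and left by step down to E5.
Leap in, step out — an appoggiatura.
The harmony at that moment is D major triad (D, F#, A); E4 is not a chord tone.
It is approached by step down from F#4 and left by step down to D4.
Step in, step out in the same direction — a passing tone.

E4 (beat 2) — appoggiatura; F#5 (beat 7) — appoggiatura; E4 (beat 10) — passing tone.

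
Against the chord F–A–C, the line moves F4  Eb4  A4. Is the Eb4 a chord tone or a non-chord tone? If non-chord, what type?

The harmony at that moment is F major triad (F, A, C); Eb4 is not a chord tone.
It is approached by step down from F4 and left by leap up to A4.
Step in, leap out — an escape tone.

Non-chord tone — an escape tone.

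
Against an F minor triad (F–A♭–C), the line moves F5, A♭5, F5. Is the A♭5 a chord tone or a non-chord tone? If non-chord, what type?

F minor triad contains F, A♭, C; A♭ is the third, so it is a chord tone.

Chord tone (the third of F minor triad).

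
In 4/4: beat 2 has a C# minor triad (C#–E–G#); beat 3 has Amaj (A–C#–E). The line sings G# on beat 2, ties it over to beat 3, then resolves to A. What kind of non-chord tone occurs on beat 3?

Retardation.

The harmony at that moment is A major triad (A, C#, E); G# is not a chord tone.
It is held over (the same pitch as the preceding G#) and left by step up to A.
Held over from the previous chord and resolving up by step — a retardation.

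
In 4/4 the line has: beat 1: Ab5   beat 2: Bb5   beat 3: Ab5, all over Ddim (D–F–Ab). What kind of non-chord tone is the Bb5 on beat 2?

The harmony at that moment is D diminished triad (D, F, Ab); Bb5 is not a chord tone.
It is approached by step up from Ab5 and left by step down to Ab5.
Step away and step back to the same note — a neighbor tone (upper neighbor).

Upper neighbor tone.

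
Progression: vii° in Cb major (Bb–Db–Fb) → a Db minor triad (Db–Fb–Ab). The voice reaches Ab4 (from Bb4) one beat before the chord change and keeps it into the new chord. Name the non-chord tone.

The harmony at that moment is Bb diminished triad (Bb, Db, Fb); Ab4 is not a chord tone.
It is approached by step down from Bb4 and then sustained as the same pitch into the next harmony.
Arriving early and becoming a chord tone when the harmony changes — an anticipation.

Ab4 is an anticipation.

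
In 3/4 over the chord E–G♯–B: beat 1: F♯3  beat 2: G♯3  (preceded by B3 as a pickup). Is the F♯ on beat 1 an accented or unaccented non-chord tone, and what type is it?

The harmony at that moment is E major triad (E, G♯, B); F♯3 is not a chord tone.
It is approached by leap down from B3 and left by step up to G♯3.
Leap in, step out — an appoggiatura.
It falls on the downbeat, so it is accented.

Accented appoggiatura.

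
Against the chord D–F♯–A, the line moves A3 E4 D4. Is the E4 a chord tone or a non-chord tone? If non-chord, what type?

The harmony at that moment is D major triad (D, F♯, A); E4 is not a chord tone.
It is approached by leap up from A3 and left by step down to D4.
Leap in, step out — an appoggiatura.

Non-chord tone — an appoggiatura.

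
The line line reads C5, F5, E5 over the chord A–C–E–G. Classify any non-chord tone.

The harmony at that moment is A minor seventh chord (A, C, E, G); F5 is not a chord tone.
It is approached by leap up from C5 and left by step down to E5.
Leap in, step out — an appoggiatura.

F5 is an appoggiatura.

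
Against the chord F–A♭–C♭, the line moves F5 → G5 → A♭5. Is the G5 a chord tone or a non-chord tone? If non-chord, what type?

The harmony at that moment is F diminished triad (F, A♭, C♭); G5 is not a chord tone.
It is approached by step up from F5 and left by step up to A♭5.
Step in, step out in the same direction — a passing tone.

Non-chord tone — a passing tone.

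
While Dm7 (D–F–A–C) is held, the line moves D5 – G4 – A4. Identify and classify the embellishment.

The harmony at that moment is D minor seventh chord (D, F, A, C); G4 is not a chord tone.
It is approached by leap down from D5 and left by step up to A4.
Leap in, step out — an appoggiatura.

G4 is an appoggiatura.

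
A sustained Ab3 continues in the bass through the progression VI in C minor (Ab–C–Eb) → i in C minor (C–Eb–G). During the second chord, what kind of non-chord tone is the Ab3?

Pedal tone (pedal point).

The harmony at that moment is C minor triad (C, Eb, G); Ab3 is not a chord tone.
It is held over (the same pitch as the preceding Ab3) and then sustained as the same pitch into the next harmony.
Sustained through a change of harmony — a pedal tone.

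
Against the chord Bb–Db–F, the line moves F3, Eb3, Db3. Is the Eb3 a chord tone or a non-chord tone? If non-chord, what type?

The harmony at that moment is Bb minor triad (Bb, Db, F); Eb3 is not a chord tone.
It is approached by step down from F3 and left by step down to Db3.
Step in, step out in the same direction — a passing tone.

Non-chord tone — a passing tone.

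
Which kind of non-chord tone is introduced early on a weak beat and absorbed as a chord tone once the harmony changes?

Approach: ahead of the chord change (typically by step), so it is dissonant against the current harmony. Departure: none — the same pitch is restated or held and is a chord tone of the new harmony.
Dissonant first, consonant once the harmony catches up: the note simply arrives early — an anticipation. (The reverse timing, consonant first and dissonant after the change, would be a suspension or retardation.)

Anticipation.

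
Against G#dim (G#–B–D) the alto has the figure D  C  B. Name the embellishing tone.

The harmony at that moment is G# diminished triad (G#, B, D); C is not a chord tone.
It is approached by step down from D and left by step down to B.
Step in, step out in the same direction — a passing tone.

C is a passing tone.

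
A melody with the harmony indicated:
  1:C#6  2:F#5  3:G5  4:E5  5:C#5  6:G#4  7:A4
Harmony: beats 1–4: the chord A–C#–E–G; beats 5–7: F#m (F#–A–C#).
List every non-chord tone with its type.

F#5 (beat 2) — appoggiatura; G#4 (beat 6) — appoggiatura.

The harmony at that moment is A dominant seventh chord (A, C#, E, G); F#5 is not a chord tone.
It is approached by leap down from C#6 and left by step up to G5.
Leap in, step out — an appoggiatura.
The harmony at that moment is F# minor triad (F#, A, C#); G#4 is not a chord tone.
It is approached by leap down from C#5 and left by step up to A4.
Leap in, step out — an appoggiatura.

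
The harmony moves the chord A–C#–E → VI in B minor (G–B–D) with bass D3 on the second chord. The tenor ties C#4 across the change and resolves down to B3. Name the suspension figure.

At the second chord the bass is D3. The suspended C#4 lies a seventh above the bass; after resolving down by step to B3, the interval above the bass becomes a sixth.
Suspension figures are named by those two intervals: 7–6.

7–6 suspension.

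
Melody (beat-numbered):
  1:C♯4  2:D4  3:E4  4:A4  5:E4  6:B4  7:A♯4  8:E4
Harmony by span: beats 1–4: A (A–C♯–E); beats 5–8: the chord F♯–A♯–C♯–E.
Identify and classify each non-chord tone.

The harmony at that moment is A major triad (A, C♯, E); D4 is not a chord tone.
It is approached by step up from C♯4 and left by step up to E4.
Step in, step out in the same direction — a passing tone.
The harmony at that moment is F♯ dominant seventh chord (F♯, A♯, C♯, E); B4 is not a chord tone.
It is approached by leap up from E4 and left by step down to A♯4.
Leap in, step out — an appoggiatura.

D4 (beat 2) — passing tone; B4 (beat 6) — appoggiatura.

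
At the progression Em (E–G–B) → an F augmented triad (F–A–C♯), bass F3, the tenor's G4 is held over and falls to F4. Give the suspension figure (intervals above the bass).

At the second chord the bass is F3. The suspended G4 lies a ninth above the bass; after resolving down by step to F4, the interval above the bass becomes an octave.
Suspension figures are named by those two intervals: 9–8.

9–8 suspension.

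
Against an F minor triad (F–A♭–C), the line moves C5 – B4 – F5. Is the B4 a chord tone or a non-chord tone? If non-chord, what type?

The harmony at that moment is F minor triad (F, A♭, C); B4 is not a chord tone.
It is approached by step down from C5 and left by leap up to F5.
Step in, leap out — an escape tone.

Non-chord tone — an escape tone.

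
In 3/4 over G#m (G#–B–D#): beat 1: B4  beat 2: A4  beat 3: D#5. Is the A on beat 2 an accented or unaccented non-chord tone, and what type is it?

Unaccented escape tone.

The harmony at that moment is G# minor triad (G#, B, D#); A4 is not a chord tone.
It is approached by step down from B4 and left by leap up to D#5.
Step in, leap out — an escape tone.
It falls on a weak beat, so it is unaccented.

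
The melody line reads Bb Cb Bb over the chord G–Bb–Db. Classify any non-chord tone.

Cb is a neighbor tone.

The harmony at that moment is G diminished triad (G, Bb, Db); Cb is not a chord tone.
It is approached by step up from Bb and left by step down to Bb.
Step away and step back to the same note — a neighbor tone (upper neighbor).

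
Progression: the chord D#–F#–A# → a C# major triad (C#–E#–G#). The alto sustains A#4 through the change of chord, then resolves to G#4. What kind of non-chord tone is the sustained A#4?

A#4 is a suspension.

The harmony at that moment is C# major triad (C#, E#, G#); A#4 is not a chord tone.
It is held over (the same pitch as the preceding A#4) and left by step down to G#4.
Held over from the previous chord and resolving down by step — a suspension.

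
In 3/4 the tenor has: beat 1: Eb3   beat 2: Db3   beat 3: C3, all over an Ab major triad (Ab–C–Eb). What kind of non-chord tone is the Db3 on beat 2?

The harmony at that moment is Ab major triad (Ab, C, Eb); Db3 is not a chord tone.
It is approached by step down from Eb3 and left by step down to C3.
Step in, step out in the same direction — a passing tone.

Passing tone.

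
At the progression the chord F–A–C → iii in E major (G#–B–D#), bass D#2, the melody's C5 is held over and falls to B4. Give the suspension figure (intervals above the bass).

7–6 suspension.

At the second chord the bass is D#2. The suspended C5 lies a seventh above the bass; after resolving down by step to B4, the interval above the bass becomes a sixth.
Suspension figures are named by those two intervals: 7–6.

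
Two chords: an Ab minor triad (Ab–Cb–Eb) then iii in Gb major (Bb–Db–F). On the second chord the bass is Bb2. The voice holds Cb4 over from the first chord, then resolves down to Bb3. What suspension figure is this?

9–8 suspension.

At the second chord the bass is Bb2. The suspended Cb4 lies a ninth above the bass; after resolving down by step to Bb3, the interval above the bass becomes an octave.
Suspension figures are named by those two intervals: 9–8.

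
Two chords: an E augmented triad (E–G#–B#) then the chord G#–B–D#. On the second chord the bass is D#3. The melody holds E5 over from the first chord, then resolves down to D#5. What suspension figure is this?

9–8 suspension.

At the second chord the bass is D#3. The suspended E5 lies a ninth above the bass; after resolving down by step to D#5, the interval above the bass becomes an octave.
Suspension figures are named by those two intervals: 9–8.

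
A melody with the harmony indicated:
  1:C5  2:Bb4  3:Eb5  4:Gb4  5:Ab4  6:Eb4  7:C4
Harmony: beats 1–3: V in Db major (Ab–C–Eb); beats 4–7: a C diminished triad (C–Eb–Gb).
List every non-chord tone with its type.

Bb4 (beat 2) — escape tone; Ab4 (beat 5) — escape tone.

The harmony at that moment is Ab major triad (Ab, C, Eb); Bb4 is not a chord tone.
It is approached by step down from C5 and left by leap up to Eb5.
Step in, leap out — an escape tone.
The harmony at that moment is C diminished triad (C, Eb, Gb); Ab4 is not a chord tone.
It is approached by step up from Gb4 and left by leap down to Eb4.
Step in, leap out — an escape tone.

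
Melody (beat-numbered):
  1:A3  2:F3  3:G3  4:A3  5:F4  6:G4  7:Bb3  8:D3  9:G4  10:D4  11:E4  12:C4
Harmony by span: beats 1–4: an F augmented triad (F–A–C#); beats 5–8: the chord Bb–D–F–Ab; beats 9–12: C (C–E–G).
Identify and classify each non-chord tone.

The harmony at that moment is F augmented triad (F, A, C#); G3 is not a chord tone.
It is approached by step up from F3 and left by step up to A3.
Step in, step out in the same direction — a passing tone.
The harmony at that moment is Bb dominant seventh chord (Bb, D, F, Ab); G4 is not a chord tone.
It is approached by step up from F4 and left by leap down to Bb3.
Step in, leap out — an escape tone.
The harmony at that moment is C major triad (C, E, G); D4 is not a chord tone.
It is approached by leap down from G4 and left by step up to E4.
Leap in, step out — an appoggiatura.

G3 (beat 3) — passing tone; G4 (beat 6) — escape tone; D4 (beat 10) — appoggiatura.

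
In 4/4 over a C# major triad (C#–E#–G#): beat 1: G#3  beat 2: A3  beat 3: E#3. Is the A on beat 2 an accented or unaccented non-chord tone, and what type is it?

Unaccented escape tone.

The harmony at that moment is C# major triad (C#, E#, G#); A3 is not a chord tone.
It is approached by step up from G#3 and left by leap down to E#3.
Step in, leap out — an escape tone.
It falls on a weak beat, so it is unaccented.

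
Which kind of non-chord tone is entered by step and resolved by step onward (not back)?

Passing tone.

Approach: by step. Departure: by step, continuing in the same direction.
Stepwise on both sides with no change of direction means the note fills in the space between two different chord tones — a passing tone. (Had it turned back to its starting note it would be a neighbor tone instead.)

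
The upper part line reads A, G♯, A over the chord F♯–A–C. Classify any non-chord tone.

G♯ is a neighbor tone.

The harmony at that moment is F♯ diminished triad (F♯, A, C); G♯ is not a chord tone.
It is approached by step down from A and left by step up to A.
Step away and step back to the same note — a neighbor tone (lower neighbor).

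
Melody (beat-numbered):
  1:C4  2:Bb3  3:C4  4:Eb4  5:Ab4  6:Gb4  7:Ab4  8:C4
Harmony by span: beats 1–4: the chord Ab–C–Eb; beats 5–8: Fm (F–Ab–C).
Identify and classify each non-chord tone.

The harmony at that moment is Ab major triad (Ab, C, Eb); Bb3 is not a chord tone.
It is approached by step down from C4 and left by step up to C4.
Step away and step back to the same note — a neighbor tone (lower neighbor).
The harmony at that moment is F minor triad (F, Ab, C); Gb4 is not a chord tone.
It is approached by step down from Ab4 and left by step up to Ab4.
Step away and step back to the same note — a neighbor tone (lower neighbor).

Bb3 (beat 2) — neighbor tone; Gb4 (beat 6) — neighbor tone.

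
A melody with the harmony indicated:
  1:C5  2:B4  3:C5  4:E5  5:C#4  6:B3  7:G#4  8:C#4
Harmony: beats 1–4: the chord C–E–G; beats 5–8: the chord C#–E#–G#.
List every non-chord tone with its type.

B4 (beat 2) — neighbor tone; B3 (beat 6) — escape tone.

The harmony at that moment is C major triad (C, E, G); B4 is not a chord tone.
It is approached by step down from C5 and left by step up to C5.
Step away and step back to the same note — a neighbor tone (lower neighbor).
The harmony at that moment is C# major triad (C#, E#, G#); B3 is not a chord tone.
It is approached by step down from C#4 and left by leap up to G#4.
Step in, leap out — an escape tone.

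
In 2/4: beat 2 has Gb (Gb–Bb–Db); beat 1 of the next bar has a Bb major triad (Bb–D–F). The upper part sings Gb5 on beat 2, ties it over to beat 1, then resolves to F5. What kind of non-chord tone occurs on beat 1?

The harmony at that moment is Bb major triad (Bb, D, F); Gb5 is not a chord tone.
It is held over (the same pitch as the preceding Gb5) and left by step down to F5.
Held over from the previous chord and resolving down by step — a suspension.

Suspension.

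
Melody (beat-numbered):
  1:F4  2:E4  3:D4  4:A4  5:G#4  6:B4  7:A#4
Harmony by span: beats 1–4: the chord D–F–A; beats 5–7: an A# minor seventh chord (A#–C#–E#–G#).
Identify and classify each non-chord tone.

The harmony at that moment is D minor triad (D, F, A); E4 is not a chord tone.
It is approached by step down from F4 and left by step down to D4.
Step in, step out in the same direction — a passing tone.
The harmony at that moment is A# minor seventh chord (A#, C#, E#, G#); B4 is not a chord tone.
It is approached by leap up from G#4 and left by step down to A#4.
Leap in, step out — an appoggiatura.

E4 (beat 2) — passing tone; B4 (beat 6) — appoggiatura.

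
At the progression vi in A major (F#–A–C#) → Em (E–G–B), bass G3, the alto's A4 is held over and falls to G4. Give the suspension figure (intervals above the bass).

9–8 suspension.

At the second chord the bass is G3. The suspended A4 lies a ninth above the bass; after resolving down by step to G4, the interval above the bass becomes an octave.
Suspension figures are named by those two intervals: 9–8.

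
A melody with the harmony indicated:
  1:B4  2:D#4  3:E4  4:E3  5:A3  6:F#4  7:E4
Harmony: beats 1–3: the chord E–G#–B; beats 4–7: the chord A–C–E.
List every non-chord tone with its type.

D#4 (beat 2) — appoggiatura; F#4 (beat 6) — appoggiatura.

The harmony at that moment is E major triad (E, G#, B); D#4 is not a chord tone.
It is approached by leap down from B4 and left by step up to E4.
Leap in, step out — an appoggiatura.
The harmony at that moment is A minor triad (A, C, E); F#4 is not a chord tone.
It is approached by leap up from A3 and left by step down to E4.
Leap in, step out — an appoggiatura.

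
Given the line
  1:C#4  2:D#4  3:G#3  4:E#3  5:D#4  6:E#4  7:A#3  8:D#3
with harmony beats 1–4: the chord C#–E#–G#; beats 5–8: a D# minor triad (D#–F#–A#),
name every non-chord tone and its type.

D#4 (beat 2) — escape tone; E#4 (beat 6) — escape tone.

The harmony at that moment is C# major triad (C#, E#, G#); D#4 is not a chord tone.
It is approached by step up from C#4 and left by leap down to G#3.
Step in, leap out — an escape tone.
The harmony at that moment is D# minor triad (D#, F#, A#); E#4 is not a chord tone.
It is approached by step up from D#4 and left by leap down to A#3.
Step in, leap out — an escape tone.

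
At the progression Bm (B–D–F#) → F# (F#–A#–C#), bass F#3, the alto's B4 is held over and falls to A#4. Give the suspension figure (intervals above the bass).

4–3 suspension.

At the second chord the bass is F#3. The suspended B4 lies a fourth above the bass; after resolving down by step to A#4, the interval above the bass becomes a third.
Suspension figures are named by those two intervals: 4–3.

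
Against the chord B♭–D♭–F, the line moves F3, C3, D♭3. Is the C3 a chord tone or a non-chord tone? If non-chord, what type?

The harmony at that moment is B♭ minor triad (B♭, D♭, F); C3 is not a chord tone.
It is approached by leap down from F3 and left by step up to D♭3.
Leap in, step out — an appoggiatura.

Non-chord tone — an appoggiatura.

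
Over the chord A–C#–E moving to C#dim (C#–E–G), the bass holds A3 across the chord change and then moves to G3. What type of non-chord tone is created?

A3 is a suspension.

The harmony at that moment is C# diminished triad (C#, E, G); A3 is not a chord tone.
It is held over (the same pitch as the preceding A3) and left by step down to G3.
Held over from the previous chord and resolving down by step — a suspension.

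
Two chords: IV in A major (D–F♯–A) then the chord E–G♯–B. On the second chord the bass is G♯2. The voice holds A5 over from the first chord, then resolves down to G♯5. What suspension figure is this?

At the second chord the bass is G♯2. The suspended A5 lies a ninth above the bass; after resolving down by step to G♯5, the interval above the bass becomes an octave.
Suspension figures are named by those two intervals: 9–8.

9–8 suspension.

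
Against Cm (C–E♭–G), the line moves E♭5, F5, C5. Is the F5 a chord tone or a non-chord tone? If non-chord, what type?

Non-chord tone — an escape tone.

The harmony at that moment is C minor triad (C, E♭, G); F5 is not a chord tone.
It is approached by step up from E♭5 and left by leap down to C5.
Step in, leap out — an escape tone.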